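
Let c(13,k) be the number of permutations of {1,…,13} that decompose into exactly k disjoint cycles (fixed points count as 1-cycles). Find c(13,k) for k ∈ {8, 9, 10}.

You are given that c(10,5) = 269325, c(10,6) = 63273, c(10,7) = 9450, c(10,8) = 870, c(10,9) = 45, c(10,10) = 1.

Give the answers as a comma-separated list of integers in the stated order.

r11: T_11,6=10×63273+269325=902055; T_11,7=10×9450+63273=157773; T_11,8=10×870+9450=18150; T_11,9=10×45+870=1320; T_11,10=10×1+45=55
r12: T_12,7=11×157773+902055=2637558; T_12,8=11×18150+157773=357423; T_12,9=11×1320+18150=32670; T_12,10=11×55+1320=1925
r13: T_13,8=12×357423+2637558=6926634; T_13,9=12×32670+357423=749463; T_13,10=12×1925+32670=55770
Read c(13,8) = 6926634, c(13,9) = 749463, c(13,10) = 55770.

6926634, 749463, 55770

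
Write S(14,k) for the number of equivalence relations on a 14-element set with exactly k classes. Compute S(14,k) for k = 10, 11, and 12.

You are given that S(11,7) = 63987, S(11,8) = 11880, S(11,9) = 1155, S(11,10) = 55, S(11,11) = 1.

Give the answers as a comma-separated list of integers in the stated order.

i=12: T(12,8)=63987+8·11880=159027 | T(12,9)=11880+9·1155=22275 | T(12,10)=1155+10·55=1705 | T(12,11)=55+11·1=66 | T(12,12)=1+12·0=1
i=13: T(13,9)=159027+9·22275=359502 | T(13,10)=22275+10·1705=39325 | T(13,11)=1705+11·66=2431 | T(13,12)=66+12·1=78
i=14: T(14,10)=359502+10·39325=752752 | T(14,11)=39325+11·2431=66066 | T(14,12)=2431+12·78=3367
Read S(14,10) = 752752, S(14,11) = 66066, S(14,12) = 3367.

752752, 66066, 3367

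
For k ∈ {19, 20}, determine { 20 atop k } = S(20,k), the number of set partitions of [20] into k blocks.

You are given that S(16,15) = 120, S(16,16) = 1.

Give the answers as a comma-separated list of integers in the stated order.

190, 1

[17] T[17,16]:16*1+120=136 · T[17,17]:17*0+1=1
[18] T[18,17]:17*1+136=153 · T[18,18]:18*0+1=1
[19] T[19,18]:18*1+153=171 · T[19,19]:19*0+1=1
[20] T[20,19]:19*1+171=190 · T[20,20]:20*0+1=1
Read S(20,19) = 190, S(20,20) = 1.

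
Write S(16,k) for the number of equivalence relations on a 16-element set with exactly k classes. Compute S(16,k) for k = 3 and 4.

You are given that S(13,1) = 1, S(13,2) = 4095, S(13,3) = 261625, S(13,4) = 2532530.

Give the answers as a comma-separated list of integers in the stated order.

7141686, 171798901

@14  (14,1):1·1+0→1, (14,2):4095·2+1→8191, (14,3):261625·3+4095→788970, (14,4):2532530·4+261625→10391745
@15  (15,2):8191·2+1→16383, (15,3):788970·3+8191→2375101, (15,4):10391745·4+788970→42355950
@16  (16,3):2375101·3+16383→7141686, (16,4):42355950·4+2375101→171798901
Read S(16,3) = 7141686, S(16,4) = 171798901.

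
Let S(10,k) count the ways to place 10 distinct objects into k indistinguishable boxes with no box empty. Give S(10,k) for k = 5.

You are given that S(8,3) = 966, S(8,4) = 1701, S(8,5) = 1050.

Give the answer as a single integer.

42525

[9] T[9,4]:4*1701+966=7770 · T[9,5]:5*1050+1701=6951
[10] T[10,5]:5*6951+7770=42525
Read S(10,5) = 42525.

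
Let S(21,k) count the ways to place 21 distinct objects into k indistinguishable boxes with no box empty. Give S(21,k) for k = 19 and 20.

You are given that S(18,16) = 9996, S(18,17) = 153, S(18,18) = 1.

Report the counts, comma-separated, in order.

row 19: T[19][17]=17·153+9996=12597  T[19][18]=18·1+153=171  T[19][19]=19·0+1=1
row 20: T[20][18]=18·171+12597=15675  T[20][19]=19·1+171=190  T[20][20]=20·0+1=1
row 21: T[21][19]=19·190+15675=19285  T[21][20]=20·1+190=210
Read S(21,19) = 19285, S(21,20) = 210.

19285, 210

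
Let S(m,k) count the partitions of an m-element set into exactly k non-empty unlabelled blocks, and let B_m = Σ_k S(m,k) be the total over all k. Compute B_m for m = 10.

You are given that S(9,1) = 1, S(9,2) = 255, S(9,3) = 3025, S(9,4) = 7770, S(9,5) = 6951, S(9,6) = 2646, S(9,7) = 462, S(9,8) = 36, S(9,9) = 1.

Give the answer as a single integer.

[10] T[10,1]:1*1+0=1 · T[10,2]:2*255+1=511 · T[10,3]:3*3025+255=9330 · T[10,4]:4*7770+3025=34105 · T[10,5]:5*6951+7770=42525 · T[10,6]:6*2646+6951=22827 · T[10,7]:7*462+2646=5880 · T[10,8]:8*36+462=750 · T[10,9]:9*1+36=45 · T[10,10]:10*0+1=1
B_10 = ΣS(10,k) = 1+511+9330+34105+42525+22827+5880+750+45+1 = 115975

115975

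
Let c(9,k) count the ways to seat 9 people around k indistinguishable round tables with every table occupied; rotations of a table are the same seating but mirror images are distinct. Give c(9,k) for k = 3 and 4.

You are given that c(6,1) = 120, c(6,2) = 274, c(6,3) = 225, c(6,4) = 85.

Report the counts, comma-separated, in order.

i=7: T(7,1)=0+6·120=720 | T(7,2)=120+6·274=1764 | T(7,3)=274+6·225=1624 | T(7,4)=225+6·85=735
i=8: T(8,2)=720+7·1764=13068 | T(8,3)=1764+7·1624=13132 | T(8,4)=1624+7·735=6769
i=9: T(9,3)=13068+8·13132=118124 | T(9,4)=13132+8·6769=67284
Read c(9,3) = 118124, c(9,4) = 67284.

118124, 67284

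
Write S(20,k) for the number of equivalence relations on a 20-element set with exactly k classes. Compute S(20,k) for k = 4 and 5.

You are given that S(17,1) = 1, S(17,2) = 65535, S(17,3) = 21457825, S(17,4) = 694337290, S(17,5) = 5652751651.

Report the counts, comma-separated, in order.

i=18: T(18,2)=1+2·65535=131071 | T(18,3)=65535+3·21457825=64439010 | T(18,4)=21457825+4·694337290=2798806985 | T(18,5)=694337290+5·5652751651=28958095545
i=19: T(19,3)=131071+3·64439010=193448101 | T(19,4)=64439010+4·2798806985=11259666950 | T(19,5)=2798806985+5·28958095545=147589284710
i=20: T(20,4)=193448101+4·11259666950=45232115901 | T(20,5)=11259666950+5·147589284710=749206090500
Read S(20,4) = 45232115901, S(20,5) = 749206090500.

45232115901, 749206090500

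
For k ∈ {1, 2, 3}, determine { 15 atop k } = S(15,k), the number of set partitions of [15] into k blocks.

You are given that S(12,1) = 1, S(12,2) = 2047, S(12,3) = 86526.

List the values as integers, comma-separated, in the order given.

1, 16383, 2375101

@13  (13,1):1·1+0→1, (13,2):2047·2+1→4095, (13,3):86526·3+2047→261625
@14  (14,1):1·1+0→1, (14,2):4095·2+1→8191, (14,3):261625·3+4095→788970
@15  (15,1):1·1+0→1, (15,2):8191·2+1→16383, (15,3):788970·3+8191→2375101
Read S(15,1) = 1, S(15,2) = 16383, S(15,3) = 2375101.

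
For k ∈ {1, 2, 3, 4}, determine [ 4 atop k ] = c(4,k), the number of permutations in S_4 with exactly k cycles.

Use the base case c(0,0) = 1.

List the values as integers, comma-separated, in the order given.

6, 11, 6, 1

row 1: T[1][1]=0·0+1=1
row 2: T[2][1]=1·1+0=1  T[2][2]=1·0+1=1
row 3: T[3][1]=2·1+0=2  T[3][2]=2·1+1=3  T[3][3]=2·0+1=1
row 4: T[4][1]=3·2+0=6  T[4][2]=3·3+2=11  T[4][3]=3·1+3=6  T[4][4]=3·0+1=1
Read c(4,1) = 6, c(4,2) = 11, c(4,3) = 6, c(4,4) = 1.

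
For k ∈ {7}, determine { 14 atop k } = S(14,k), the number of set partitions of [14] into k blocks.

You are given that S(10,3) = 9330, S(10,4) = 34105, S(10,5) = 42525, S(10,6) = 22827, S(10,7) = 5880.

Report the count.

49329280

row 11: T[11][4]=4·34105+9330=145750  T[11][5]=5·42525+34105=246730  T[11][6]=6·22827+42525=179487  T[11][7]=7·5880+22827=63987
row 12: T[12][5]=5·246730+145750=1379400  T[12][6]=6·179487+246730=1323652  T[12][7]=7·63987+179487=627396
row 13: T[13][6]=6·1323652+1379400=9321312  T[13][7]=7·627396+1323652=5715424
row 14: T[14][7]=7·5715424+9321312=49329280
Read S(14,7) = 49329280.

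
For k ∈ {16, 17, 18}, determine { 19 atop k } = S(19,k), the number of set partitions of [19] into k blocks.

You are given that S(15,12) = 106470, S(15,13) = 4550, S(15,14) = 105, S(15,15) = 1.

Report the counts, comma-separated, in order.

527136, 12597, 171

@16  (16,13):4550·13+106470→165620, (16,14):105·14+4550→6020, (16,15):1·15+105→120, (16,16):0·16+1→1
@17  (17,14):6020·14+165620→249900, (17,15):120·15+6020→7820, (17,16):1·16+120→136, (17,17):0·17+1→1
@18  (18,15):7820·15+249900→367200, (18,16):136·16+7820→9996, (18,17):1·17+136→153, (18,18):0·18+1→1
@19  (19,16):9996·16+367200→527136, (19,17):153·17+9996→12597, (19,18):1·18+153→171
Read S(19,16) = 527136, S(19,17) = 12597, S(19,18) = 171.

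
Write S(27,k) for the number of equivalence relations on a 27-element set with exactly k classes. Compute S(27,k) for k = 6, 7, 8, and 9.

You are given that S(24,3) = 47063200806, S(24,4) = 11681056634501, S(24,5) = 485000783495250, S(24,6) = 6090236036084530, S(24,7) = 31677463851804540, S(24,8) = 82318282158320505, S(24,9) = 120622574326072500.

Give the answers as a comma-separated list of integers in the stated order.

i=25: T(25,4)=47063200806+4·11681056634501=46771289738810 | T(25,5)=11681056634501+5·485000783495250=2436684974110751 | T(25,6)=485000783495250+6·6090236036084530=37026417000002430 | T(25,7)=6090236036084530+7·31677463851804540=227832482998716310 | T(25,8)=31677463851804540+8·82318282158320505=690223721118368580 | T(25,9)=82318282158320505+9·120622574326072500=1167921451092973005
i=26: T(26,5)=46771289738810+5·2436684974110751=12230196160292565 | T(26,6)=2436684974110751+6·37026417000002430=224595186974125331 | T(26,7)=37026417000002430+7·227832482998716310=1631853797991016600 | T(26,8)=227832482998716310+8·690223721118368580=5749622251945664950 | T(26,9)=690223721118368580+9·1167921451092973005=11201516780955125625
i=27: T(27,6)=12230196160292565+6·224595186974125331=1359801318005044551 | T(27,7)=224595186974125331+7·1631853797991016600=11647571772911241531 | T(27,8)=1631853797991016600+8·5749622251945664950=47628831813556336200 | T(27,9)=5749622251945664950+9·11201516780955125625=106563273280541795575
Read S(27,6) = 1359801318005044551, S(27,7) = 11647571772911241531, S(27,8) = 47628831813556336200, S(27,9) = 106563273280541795575.

1359801318005044551, 11647571772911241531, 47628831813556336200, 106563273280541795575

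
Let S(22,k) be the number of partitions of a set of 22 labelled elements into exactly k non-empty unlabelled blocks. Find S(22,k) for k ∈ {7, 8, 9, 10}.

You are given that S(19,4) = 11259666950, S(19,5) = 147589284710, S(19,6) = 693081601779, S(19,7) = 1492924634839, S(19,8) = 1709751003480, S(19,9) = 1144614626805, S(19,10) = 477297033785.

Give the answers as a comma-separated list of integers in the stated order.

602762379967440, 1142399079991620, 1241963303533920, 835143799377954

i=20: T(20,5)=11259666950+5·147589284710=749206090500 | T(20,6)=147589284710+6·693081601779=4306078895384 | T(20,7)=693081601779+7·1492924634839=11143554045652 | T(20,8)=1492924634839+8·1709751003480=15170932662679 | T(20,9)=1709751003480+9·1144614626805=12011282644725 | T(20,10)=1144614626805+10·477297033785=5917584964655
i=21: T(21,6)=749206090500+6·4306078895384=26585679462804 | T(21,7)=4306078895384+7·11143554045652=82310957214948 | T(21,8)=11143554045652+8·15170932662679=132511015347084 | T(21,9)=15170932662679+9·12011282644725=123272476465204 | T(21,10)=12011282644725+10·5917584964655=71187132291275
i=22: T(22,7)=26585679462804+7·82310957214948=602762379967440 | T(22,8)=82310957214948+8·132511015347084=1142399079991620 | T(22,9)=132511015347084+9·123272476465204=1241963303533920 | T(22,10)=123272476465204+10·71187132291275=835143799377954
Read S(22,7) = 602762379967440, S(22,8) = 1142399079991620, S(22,9) = 1241963303533920, S(22,10) = 835143799377954.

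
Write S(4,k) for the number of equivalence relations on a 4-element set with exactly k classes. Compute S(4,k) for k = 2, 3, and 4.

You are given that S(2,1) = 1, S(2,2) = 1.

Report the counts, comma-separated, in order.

7, 6, 1

i=3: T(3,1)=0+1·1=1 | T(3,2)=1+2·1=3 | T(3,3)=1+3·0=1
i=4: T(4,2)=1+2·3=7 | T(4,3)=3+3·1=6 | T(4,4)=1+4·0=1
Read S(4,2) = 7, S(4,3) = 6, S(4,4) = 1.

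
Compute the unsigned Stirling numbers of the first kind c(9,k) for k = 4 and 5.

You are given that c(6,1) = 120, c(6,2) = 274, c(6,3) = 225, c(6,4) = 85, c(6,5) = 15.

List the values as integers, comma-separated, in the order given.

67284, 22449

r7: T_7,2=6×274+120=1764; T_7,3=6×225+274=1624; T_7,4=6×85+225=735; T_7,5=6×15+85=175
r8: T_8,3=7×1624+1764=13132; T_8,4=7×735+1624=6769; T_8,5=7×175+735=1960
r9: T_9,4=8×6769+13132=67284; T_9,5=8×1960+6769=22449
Read c(9,4) = 67284, c(9,5) = 22449.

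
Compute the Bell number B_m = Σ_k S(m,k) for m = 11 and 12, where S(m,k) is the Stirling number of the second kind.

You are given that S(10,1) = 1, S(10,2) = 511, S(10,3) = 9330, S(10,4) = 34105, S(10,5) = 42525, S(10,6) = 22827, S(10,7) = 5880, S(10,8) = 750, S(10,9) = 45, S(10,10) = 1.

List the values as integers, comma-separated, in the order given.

[11] T[11,1]:1*1+0=1 · T[11,2]:2*511+1=1023 · T[11,3]:3*9330+511=28501 · T[11,4]:4*34105+9330=145750 · T[11,5]:5*42525+34105=246730 · T[11,6]:6*22827+42525=179487 · T[11,7]:7*5880+22827=63987 · T[11,8]:8*750+5880=11880 · T[11,9]:9*45+750=1155 · T[11,10]:10*1+45=55 · T[11,11]:11*0+1=1
[12] T[12,1]:1*1+0=1 · T[12,2]:2*1023+1=2047 · T[12,3]:3*28501+1023=86526 · T[12,4]:4*145750+28501=611501 · T[12,5]:5*246730+145750=1379400 · T[12,6]:6*179487+246730=1323652 · T[12,7]:7*63987+179487=627396 · T[12,8]:8*11880+63987=159027 · T[12,9]:9*1155+11880=22275 · T[12,10]:10*55+1155=1705 · T[12,11]:11*1+55=66 · T[12,12]:12*0+1=1
B_11 = ΣS(11,k) = 1+1023+28501+145750+246730+179487+63987+11880+1155+55+1 = 678570
B_12 = ΣS(12,k) = 1+2047+86526+611501+1379400+1323652+627396+159027+22275+1705+66+1 = 4213597

678570, 4213597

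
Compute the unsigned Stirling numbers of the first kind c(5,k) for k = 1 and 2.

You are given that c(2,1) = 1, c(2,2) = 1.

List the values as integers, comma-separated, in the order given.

24, 50

@3  (3,1):1·2+0→2, (3,2):1·2+1→3
@4  (4,1):2·3+0→6, (4,2):3·3+2→11
@5  (5,1):6·4+0→24, (5,2):11·4+6→50
Read c(5,1) = 24, c(5,2) = 50.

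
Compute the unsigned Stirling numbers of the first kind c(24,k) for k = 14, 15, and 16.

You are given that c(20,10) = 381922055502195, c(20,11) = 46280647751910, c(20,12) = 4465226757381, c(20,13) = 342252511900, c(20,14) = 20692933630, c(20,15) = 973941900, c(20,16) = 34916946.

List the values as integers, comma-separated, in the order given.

row 21: T[21][11]=20·46280647751910+381922055502195=1307535010540395  T[21][12]=20·4465226757381+46280647751910=135585182899530  T[21][13]=20·342252511900+4465226757381=11310276995381  T[21][14]=20·20692933630+342252511900=756111184500  T[21][15]=20·973941900+20692933630=40171771630  T[21][16]=20·34916946+973941900=1672280820
row 22: T[22][12]=21·135585182899530+1307535010540395=4154823851430525  T[22][13]=21·11310276995381+135585182899530=373100999802531  T[22][14]=21·756111184500+11310276995381=27188611869881  T[22][15]=21·40171771630+756111184500=1599718388730  T[22][16]=21·1672280820+40171771630=75289668850
row 23: T[23][13]=22·373100999802531+4154823851430525=12363045847086207  T[23][14]=22·27188611869881+373100999802531=971250460939913  T[23][15]=22·1599718388730+27188611869881=62382416421941  T[23][16]=22·75289668850+1599718388730=3256091103430
row 24: T[24][14]=23·971250460939913+12363045847086207=34701806448704206  T[24][15]=23·62382416421941+971250460939913=2406046038644556  T[24][16]=23·3256091103430+62382416421941=137272511800831
Read c(24,14) = 34701806448704206, c(24,15) = 2406046038644556, c(24,16) = 137272511800831.

34701806448704206, 2406046038644556, 137272511800831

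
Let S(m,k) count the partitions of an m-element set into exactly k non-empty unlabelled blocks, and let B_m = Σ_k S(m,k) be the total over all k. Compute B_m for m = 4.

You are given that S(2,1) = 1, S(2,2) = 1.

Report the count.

[3] T[3,1]:1*1+0=1 · T[3,2]:2*1+1=3 · T[3,3]:3*0+1=1
[4] T[4,1]:1*1+0=1 · T[4,2]:2*3+1=7 · T[4,3]:3*1+3=6 · T[4,4]:4*0+1=1
B_4 = ΣS(4,k) = 1+7+6+1 = 15

15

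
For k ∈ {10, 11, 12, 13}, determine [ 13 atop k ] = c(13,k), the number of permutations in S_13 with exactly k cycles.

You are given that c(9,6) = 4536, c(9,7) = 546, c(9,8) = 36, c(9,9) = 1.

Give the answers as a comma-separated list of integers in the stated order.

@10  (10,7):546·9+4536→9450, (10,8):36·9+546→870, (10,9):1·9+36→45, (10,10):0·9+1→1
@11  (11,8):870·10+9450→18150, (11,9):45·10+870→1320, (11,10):1·10+45→55, (11,11):0·10+1→1
@12  (12,9):1320·11+18150→32670, (12,10):55·11+1320→1925, (12,11):1·11+55→66, (12,12):0·11+1→1
@13  (13,10):1925·12+32670→55770, (13,11):66·12+1925→2717, (13,12):1·12+66→78, (13,13):0·12+1→1
Read c(13,10) = 55770, c(13,11) = 2717, c(13,12) = 78, c(13,13) = 1.

55770, 2717, 78, 1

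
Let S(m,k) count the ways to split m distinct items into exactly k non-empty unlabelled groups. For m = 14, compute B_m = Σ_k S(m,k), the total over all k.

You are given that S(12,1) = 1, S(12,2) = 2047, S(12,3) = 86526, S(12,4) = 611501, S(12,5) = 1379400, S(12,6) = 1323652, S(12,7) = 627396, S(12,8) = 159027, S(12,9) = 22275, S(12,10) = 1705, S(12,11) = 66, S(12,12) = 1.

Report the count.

[13] T[13,1]:1*1+0=1 · T[13,2]:2*2047+1=4095 · T[13,3]:3*86526+2047=261625 · T[13,4]:4*611501+86526=2532530 · T[13,5]:5*1379400+611501=7508501 · T[13,6]:6*1323652+1379400=9321312 · T[13,7]:7*627396+1323652=5715424 · T[13,8]:8*159027+627396=1899612 · T[13,9]:9*22275+159027=359502 · T[13,10]:10*1705+22275=39325 · T[13,11]:11*66+1705=2431 · T[13,12]:12*1+66=78 · T[13,13]:13*0+1=1
[14] T[14,1]:1*1+0=1 · T[14,2]:2*4095+1=8191 · T[14,3]:3*261625+4095=788970 · T[14,4]:4*2532530+261625=10391745 · T[14,5]:5*7508501+2532530=40075035 · T[14,6]:6*9321312+7508501=63436373 · T[14,7]:7*5715424+9321312=49329280 · T[14,8]:8*1899612+5715424=20912320 · T[14,9]:9*359502+1899612=5135130 · T[14,10]:10*39325+359502=752752 · T[14,11]:11*2431+39325=66066 · T[14,12]:12*78+2431=3367 · T[14,13]:13*1+78=91 · T[14,14]:14*0+1=1
B_14 = ΣS(14,k) = 1+8191+788970+10391745+40075035+63436373+49329280+20912320+5135130+752752+66066+3367+91+1 = 190899322

190899322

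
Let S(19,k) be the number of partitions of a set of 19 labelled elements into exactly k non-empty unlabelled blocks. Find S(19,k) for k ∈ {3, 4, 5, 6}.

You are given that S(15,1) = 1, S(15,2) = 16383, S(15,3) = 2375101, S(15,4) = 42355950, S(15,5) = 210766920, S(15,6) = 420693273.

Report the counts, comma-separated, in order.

193448101, 11259666950, 147589284710, 693081601779

@16  (16,1):1·1+0→1, (16,2):16383·2+1→32767, (16,3):2375101·3+16383→7141686, (16,4):42355950·4+2375101→171798901, (16,5):210766920·5+42355950→1096190550, (16,6):420693273·6+210766920→2734926558
@17  (17,1):1·1+0→1, (17,2):32767·2+1→65535, (17,3):7141686·3+32767→21457825, (17,4):171798901·4+7141686→694337290, (17,5):1096190550·5+171798901→5652751651, (17,6):2734926558·6+1096190550→17505749898
@18  (18,2):65535·2+1→131071, (18,3):21457825·3+65535→64439010, (18,4):694337290·4+21457825→2798806985, (18,5):5652751651·5+694337290→28958095545, (18,6):17505749898·6+5652751651→110687251039
@19  (19,3):64439010·3+131071→193448101, (19,4):2798806985·4+64439010→11259666950, (19,5):28958095545·5+2798806985→147589284710, (19,6):110687251039·6+28958095545→693081601779
Read S(19,3) = 193448101, S(19,4) = 11259666950, S(19,5) = 147589284710, S(19,6) = 693081601779.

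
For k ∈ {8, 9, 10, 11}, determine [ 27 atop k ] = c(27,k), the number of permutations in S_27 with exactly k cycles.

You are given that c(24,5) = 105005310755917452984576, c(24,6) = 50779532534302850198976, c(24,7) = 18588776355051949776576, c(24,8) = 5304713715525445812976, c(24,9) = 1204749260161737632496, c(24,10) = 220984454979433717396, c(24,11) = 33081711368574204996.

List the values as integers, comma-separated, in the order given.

121502371102392939781636800, 30180059720580991603896800, 6121499916241722700424880, 1025860474208872152587880

r25: T_25,6=24×50779532534302850198976+105005310755917452984576=1323714091579185857760000; T_25,7=24×18588776355051949776576+50779532534302850198976=496910165055549644836800; T_25,8=24×5304713715525445812976+18588776355051949776576=145901905527662649288000; T_25,9=24×1204749260161737632496+5304713715525445812976=34218695959407148992880; T_25,10=24×220984454979433717396+1204749260161737632496=6508376179668146850000; T_25,11=24×33081711368574204996+220984454979433717396=1014945527825214637300
r26: T_26,7=25×496910165055549644836800+1323714091579185857760000=13746468217967926978680000; T_26,8=25×145901905527662649288000+496910165055549644836800=4144457803247115877036800; T_26,9=25×34218695959407148992880+145901905527662649288000=1001369304512841374110000; T_26,10=25×6508376179668146850000+34218695959407148992880=196928100451110820242880; T_26,11=25×1014945527825214637300+6508376179668146850000=31882014375298512782500
r27: T_27,8=26×4144457803247115877036800+13746468217967926978680000=121502371102392939781636800; T_27,9=26×1001369304512841374110000+4144457803247115877036800=30180059720580991603896800; T_27,10=26×196928100451110820242880+1001369304512841374110000=6121499916241722700424880; T_27,11=26×31882014375298512782500+196928100451110820242880=1025860474208872152587880
Read c(27,8) = 121502371102392939781636800, c(27,9) = 30180059720580991603896800, c(27,10) = 6121499916241722700424880, c(27,11) = 1025860474208872152587880.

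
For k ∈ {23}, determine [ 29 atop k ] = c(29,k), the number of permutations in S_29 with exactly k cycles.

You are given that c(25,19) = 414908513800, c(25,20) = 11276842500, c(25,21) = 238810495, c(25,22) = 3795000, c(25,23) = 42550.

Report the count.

2918785153245

@26  (26,20):11276842500·25+414908513800→696829576300, (26,21):238810495·25+11276842500→17247104875, (26,22):3795000·25+238810495→333685495, (26,23):42550·25+3795000→4858750
@27  (27,21):17247104875·26+696829576300→1145254303050, (27,22):333685495·26+17247104875→25922927745, (27,23):4858750·26+333685495→460012995
@28  (28,22):25922927745·27+1145254303050→1845173352165, (28,23):460012995·27+25922927745→38343278610
@29  (29,23):38343278610·28+1845173352165→2918785153245
Read c(29,23) = 2918785153245.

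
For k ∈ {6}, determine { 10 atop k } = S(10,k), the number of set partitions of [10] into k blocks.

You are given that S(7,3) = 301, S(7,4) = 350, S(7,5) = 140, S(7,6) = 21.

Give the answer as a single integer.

22827

row 8: T[8][4]=4·350+301=1701  T[8][5]=5·140+350=1050  T[8][6]=6·21+140=266
row 9: T[9][5]=5·1050+1701=6951  T[9][6]=6·266+1050=2646
row 10: T[10][6]=6·2646+6951=22827
Read S(10,6) = 22827.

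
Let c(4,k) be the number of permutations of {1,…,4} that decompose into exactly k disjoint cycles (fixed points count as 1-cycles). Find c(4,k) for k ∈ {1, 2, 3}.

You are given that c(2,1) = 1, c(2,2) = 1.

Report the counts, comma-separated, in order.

r3: T_3,1=2×1+0=2; T_3,2=2×1+1=3; T_3,3=2×0+1=1
r4: T_4,1=3×2+0=6; T_4,2=3×3+2=11; T_4,3=3×1+3=6
Read c(4,1) = 6, c(4,2) = 11, c(4,3) = 6.

6, 11, 6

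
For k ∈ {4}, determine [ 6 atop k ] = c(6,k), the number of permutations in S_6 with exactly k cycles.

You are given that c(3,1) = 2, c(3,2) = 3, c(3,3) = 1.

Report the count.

85

r4: T_4,2=3×3+2=11; T_4,3=3×1+3=6; T_4,4=3×0+1=1
r5: T_5,3=4×6+11=35; T_5,4=4×1+6=10
r6: T_6,4=5×10+35=85
Read c(6,4) = 85.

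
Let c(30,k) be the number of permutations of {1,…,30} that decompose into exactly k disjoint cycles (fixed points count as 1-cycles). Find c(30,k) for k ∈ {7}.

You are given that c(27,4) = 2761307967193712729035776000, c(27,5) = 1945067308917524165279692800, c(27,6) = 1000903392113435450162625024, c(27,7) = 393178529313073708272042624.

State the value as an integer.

11139316913434780466101123891200

[28] T[28,5]:27*1945067308917524165279692800+2761307967193712729035776000=55278125307966865191587481600 · T[28,6]:27*1000903392113435450162625024+1945067308917524165279692800=28969458895980281319670568448 · T[28,7]:27*393178529313073708272042624+1000903392113435450162625024=11616723683566425573507775872
[29] T[29,6]:28*28969458895980281319670568448+55278125307966865191587481600=866422974395414742142363398144 · T[29,7]:28*11616723683566425573507775872+28969458895980281319670568448=354237722035840197377888292864
[30] T[30,7]:29*354237722035840197377888292864+866422974395414742142363398144=11139316913434780466101123891200
Read c(30,7) = 11139316913434780466101123891200.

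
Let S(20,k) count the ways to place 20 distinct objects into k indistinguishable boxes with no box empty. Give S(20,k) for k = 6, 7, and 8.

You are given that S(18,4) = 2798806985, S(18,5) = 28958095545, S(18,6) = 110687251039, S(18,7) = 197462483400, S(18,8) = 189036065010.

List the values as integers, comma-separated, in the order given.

[19] T[19,5]:5*28958095545+2798806985=147589284710 · T[19,6]:6*110687251039+28958095545=693081601779 · T[19,7]:7*197462483400+110687251039=1492924634839 · T[19,8]:8*189036065010+197462483400=1709751003480
[20] T[20,6]:6*693081601779+147589284710=4306078895384 · T[20,7]:7*1492924634839+693081601779=11143554045652 · T[20,8]:8*1709751003480+1492924634839=15170932662679
Read S(20,6) = 4306078895384, S(20,7) = 11143554045652, S(20,8) = 15170932662679.

4306078895384, 11143554045652, 15170932662679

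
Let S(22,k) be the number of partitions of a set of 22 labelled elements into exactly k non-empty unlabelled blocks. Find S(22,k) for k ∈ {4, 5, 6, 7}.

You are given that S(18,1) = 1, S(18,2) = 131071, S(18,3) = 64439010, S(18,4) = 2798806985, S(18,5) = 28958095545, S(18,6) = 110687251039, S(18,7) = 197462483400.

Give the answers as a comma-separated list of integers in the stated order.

727778623825, 19137821912055, 163305339345225, 602762379967440

r19: T_19,1=1×1+0=1; T_19,2=2×131071+1=262143; T_19,3=3×64439010+131071=193448101; T_19,4=4×2798806985+64439010=11259666950; T_19,5=5×28958095545+2798806985=147589284710; T_19,6=6×110687251039+28958095545=693081601779; T_19,7=7×197462483400+110687251039=1492924634839
r20: T_20,2=2×262143+1=524287; T_20,3=3×193448101+262143=580606446; T_20,4=4×11259666950+193448101=45232115901; T_20,5=5×147589284710+11259666950=749206090500; T_20,6=6×693081601779+147589284710=4306078895384; T_20,7=7×1492924634839+693081601779=11143554045652
r21: T_21,3=3×580606446+524287=1742343625; T_21,4=4×45232115901+580606446=181509070050; T_21,5=5×749206090500+45232115901=3791262568401; T_21,6=6×4306078895384+749206090500=26585679462804; T_21,7=7×11143554045652+4306078895384=82310957214948
r22: T_22,4=4×181509070050+1742343625=727778623825; T_22,5=5×3791262568401+181509070050=19137821912055; T_22,6=6×26585679462804+3791262568401=163305339345225; T_22,7=7×82310957214948+26585679462804=602762379967440
Read S(22,4) = 727778623825, S(22,5) = 19137821912055, S(22,6) = 163305339345225, S(22,7) = 602762379967440.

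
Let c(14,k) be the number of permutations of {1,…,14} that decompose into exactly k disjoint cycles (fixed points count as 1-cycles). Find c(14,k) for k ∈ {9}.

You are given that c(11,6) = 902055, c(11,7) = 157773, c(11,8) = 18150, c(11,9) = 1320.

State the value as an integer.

16669653

row 12: T[12][7]=11·157773+902055=2637558  T[12][8]=11·18150+157773=357423  T[12][9]=11·1320+18150=32670
row 13: T[13][8]=12·357423+2637558=6926634  T[13][9]=12·32670+357423=749463
row 14: T[14][9]=13·749463+6926634=16669653
Read c(14,9) = 16669653.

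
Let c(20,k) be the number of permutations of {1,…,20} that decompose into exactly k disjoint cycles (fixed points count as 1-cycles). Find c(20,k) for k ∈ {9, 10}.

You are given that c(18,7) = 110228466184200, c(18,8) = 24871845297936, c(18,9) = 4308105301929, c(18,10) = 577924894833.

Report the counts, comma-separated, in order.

row 19: T[19][8]=18·24871845297936+110228466184200=557921681547048  T[19][9]=18·4308105301929+24871845297936=102417740732658  T[19][10]=18·577924894833+4308105301929=14710753408923
row 20: T[20][9]=19·102417740732658+557921681547048=2503858755467550  T[20][10]=19·14710753408923+102417740732658=381922055502195
Read c(20,9) = 2503858755467550, c(20,10) = 381922055502195.

2503858755467550, 381922055502195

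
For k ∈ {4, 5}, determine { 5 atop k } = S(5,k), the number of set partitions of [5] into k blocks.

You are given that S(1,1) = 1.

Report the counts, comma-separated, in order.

i=2: T(2,1)=0+1·1=1 | T(2,2)=1+2·0=1
i=3: T(3,2)=1+2·1=3 | T(3,3)=1+3·0=1
i=4: T(4,3)=3+3·1=6 | T(4,4)=1+4·0=1
i=5: T(5,4)=6+4·1=10 | T(5,5)=1+5·0=1
Read S(5,4) = 10, S(5,5) = 1.

10, 1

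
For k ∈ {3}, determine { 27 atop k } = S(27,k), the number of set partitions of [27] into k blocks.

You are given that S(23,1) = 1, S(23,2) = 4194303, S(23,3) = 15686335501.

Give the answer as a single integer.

@24  (24,1):1·1+0→1, (24,2):4194303·2+1→8388607, (24,3):15686335501·3+4194303→47063200806
@25  (25,1):1·1+0→1, (25,2):8388607·2+1→16777215, (25,3):47063200806·3+8388607→141197991025
@26  (26,2):16777215·2+1→33554431, (26,3):141197991025·3+16777215→423610750290
@27  (27,3):423610750290·3+33554431→1270865805301
Read S(27,3) = 1270865805301.

1270865805301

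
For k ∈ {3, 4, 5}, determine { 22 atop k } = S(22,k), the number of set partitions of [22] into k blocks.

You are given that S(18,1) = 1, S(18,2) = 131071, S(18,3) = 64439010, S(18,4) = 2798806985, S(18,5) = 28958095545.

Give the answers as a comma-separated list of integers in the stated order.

[19] T[19,1]:1*1+0=1 · T[19,2]:2*131071+1=262143 · T[19,3]:3*64439010+131071=193448101 · T[19,4]:4*2798806985+64439010=11259666950 · T[19,5]:5*28958095545+2798806985=147589284710
[20] T[20,1]:1*1+0=1 · T[20,2]:2*262143+1=524287 · T[20,3]:3*193448101+262143=580606446 · T[20,4]:4*11259666950+193448101=45232115901 · T[20,5]:5*147589284710+11259666950=749206090500
[21] T[21,2]:2*524287+1=1048575 · T[21,3]:3*580606446+524287=1742343625 · T[21,4]:4*45232115901+580606446=181509070050 · T[21,5]:5*749206090500+45232115901=3791262568401
[22] T[22,3]:3*1742343625+1048575=5228079450 · T[22,4]:4*181509070050+1742343625=727778623825 · T[22,5]:5*3791262568401+181509070050=19137821912055
Read S(22,3) = 5228079450, S(22,4) = 727778623825, S(22,5) = 19137821912055.

5228079450, 727778623825, 19137821912055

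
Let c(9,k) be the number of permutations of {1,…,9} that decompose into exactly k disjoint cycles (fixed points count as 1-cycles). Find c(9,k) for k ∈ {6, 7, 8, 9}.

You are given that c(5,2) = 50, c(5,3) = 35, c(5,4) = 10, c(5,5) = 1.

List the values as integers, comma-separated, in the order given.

r6: T_6,3=5×35+50=225; T_6,4=5×10+35=85; T_6,5=5×1+10=15; T_6,6=5×0+1=1
r7: T_7,4=6×85+225=735; T_7,5=6×15+85=175; T_7,6=6×1+15=21; T_7,7=6×0+1=1
r8: T_8,5=7×175+735=1960; T_8,6=7×21+175=322; T_8,7=7×1+21=28; T_8,8=7×0+1=1
r9: T_9,6=8×322+1960=4536; T_9,7=8×28+322=546; T_9,8=8×1+28=36; T_9,9=8×0+1=1
Read c(9,6) = 4536, c(9,7) = 546, c(9,8) = 36, c(9,9) = 1.

4536, 546, 36, 1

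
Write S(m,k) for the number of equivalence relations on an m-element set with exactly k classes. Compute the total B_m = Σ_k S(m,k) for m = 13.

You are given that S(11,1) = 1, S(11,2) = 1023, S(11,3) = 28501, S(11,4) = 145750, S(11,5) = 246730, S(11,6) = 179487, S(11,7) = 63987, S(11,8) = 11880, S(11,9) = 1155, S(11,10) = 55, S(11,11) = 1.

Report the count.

27644437

@12  (12,1):1·1+0→1, (12,2):1023·2+1→2047, (12,3):28501·3+1023→86526, (12,4):145750·4+28501→611501, (12,5):246730·5+145750→1379400, (12,6):179487·6+246730→1323652, (12,7):63987·7+179487→627396, (12,8):11880·8+63987→159027, (12,9):1155·9+11880→22275, (12,10):55·10+1155→1705, (12,11):1·11+55→66, (12,12):0·12+1→1
@13  (13,1):1·1+0→1, (13,2):2047·2+1→4095, (13,3):86526·3+2047→261625, (13,4):611501·4+86526→2532530, (13,5):1379400·5+611501→7508501, (13,6):1323652·6+1379400→9321312, (13,7):627396·7+1323652→5715424, (13,8):159027·8+627396→1899612, (13,9):22275·9+159027→359502, (13,10):1705·10+22275→39325, (13,11):66·11+1705→2431, (13,12):1·12+66→78, (13,13):0·13+1→1
B_13 = ΣS(13,k) = 1+4095+261625+2532530+7508501+9321312+5715424+1899612+359502+39325+2431+78+1 = 27644437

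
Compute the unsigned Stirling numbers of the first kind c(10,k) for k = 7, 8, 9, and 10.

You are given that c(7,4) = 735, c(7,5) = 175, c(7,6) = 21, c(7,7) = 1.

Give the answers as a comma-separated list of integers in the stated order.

@8  (8,5):175·7+735→1960, (8,6):21·7+175→322, (8,7):1·7+21→28, (8,8):0·7+1→1
@9  (9,6):322·8+1960→4536, (9,7):28·8+322→546, (9,8):1·8+28→36, (9,9):0·8+1→1
@10  (10,7):546·9+4536→9450, (10,8):36·9+546→870, (10,9):1·9+36→45, (10,10):0·9+1→1
Read c(10,7) = 9450, c(10,8) = 870, c(10,9) = 45, c(10,10) = 1.

9450, 870, 45, 1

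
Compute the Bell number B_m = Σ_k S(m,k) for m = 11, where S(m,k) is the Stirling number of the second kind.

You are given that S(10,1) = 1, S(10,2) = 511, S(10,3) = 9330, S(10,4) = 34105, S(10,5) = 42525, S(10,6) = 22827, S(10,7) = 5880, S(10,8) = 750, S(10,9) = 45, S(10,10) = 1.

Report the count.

[11] T[11,1]:1*1+0=1 · T[11,2]:2*511+1=1023 · T[11,3]:3*9330+511=28501 · T[11,4]:4*34105+9330=145750 · T[11,5]:5*42525+34105=246730 · T[11,6]:6*22827+42525=179487 · T[11,7]:7*5880+22827=63987 · T[11,8]:8*750+5880=11880 · T[11,9]:9*45+750=1155 · T[11,10]:10*1+45=55 · T[11,11]:11*0+1=1
B_11 = ΣS(11,k) = 1+1023+28501+145750+246730+179487+63987+11880+1155+55+1 = 678570

678570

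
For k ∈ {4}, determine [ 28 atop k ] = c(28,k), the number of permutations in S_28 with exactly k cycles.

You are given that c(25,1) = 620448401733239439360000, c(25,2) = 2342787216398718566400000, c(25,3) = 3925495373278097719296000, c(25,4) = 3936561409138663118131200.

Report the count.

77226989703299075087834112000

i=26: T(26,2)=620448401733239439360000+25·2342787216398718566400000=59190128811701203599360000 | T(26,3)=2342787216398718566400000+25·3925495373278097719296000=100480171548351161548800000 | T(26,4)=3925495373278097719296000+25·3936561409138663118131200=102339530601744675672576000
i=27: T(27,3)=59190128811701203599360000+26·100480171548351161548800000=2671674589068831403868160000 | T(27,4)=100480171548351161548800000+26·102339530601744675672576000=2761307967193712729035776000
i=28: T(28,4)=2671674589068831403868160000+27·2761307967193712729035776000=77226989703299075087834112000
Read c(28,4) = 77226989703299075087834112000.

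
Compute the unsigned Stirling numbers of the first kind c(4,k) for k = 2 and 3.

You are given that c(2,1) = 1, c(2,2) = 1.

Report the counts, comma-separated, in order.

row 3: T[3][1]=2·1+0=2  T[3][2]=2·1+1=3  T[3][3]=2·0+1=1
row 4: T[4][2]=3·3+2=11  T[4][3]=3·1+3=6
Read c(4,2) = 11, c(4,3) = 6.

11, 6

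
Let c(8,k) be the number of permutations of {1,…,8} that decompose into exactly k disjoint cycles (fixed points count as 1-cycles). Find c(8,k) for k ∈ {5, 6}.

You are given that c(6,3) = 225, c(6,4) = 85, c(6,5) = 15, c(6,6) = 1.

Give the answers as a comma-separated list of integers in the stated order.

1960, 322

r7: T_7,4=6×85+225=735; T_7,5=6×15+85=175; T_7,6=6×1+15=21
r8: T_8,5=7×175+735=1960; T_8,6=7×21+175=322
Read c(8,5) = 1960, c(8,6) = 322.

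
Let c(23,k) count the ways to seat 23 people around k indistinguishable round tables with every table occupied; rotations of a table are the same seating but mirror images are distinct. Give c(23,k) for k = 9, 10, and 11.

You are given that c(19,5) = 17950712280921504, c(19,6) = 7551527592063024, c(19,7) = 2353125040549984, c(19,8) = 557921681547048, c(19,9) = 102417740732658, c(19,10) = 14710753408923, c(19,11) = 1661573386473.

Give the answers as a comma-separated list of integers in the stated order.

43714229649594412832, 7707401101297361068, 1103230881185949736

[20] T[20,6]:19*7551527592063024+17950712280921504=161429736530118960 · T[20,7]:19*2353125040549984+7551527592063024=52260903362512720 · T[20,8]:19*557921681547048+2353125040549984=12953636989943896 · T[20,9]:19*102417740732658+557921681547048=2503858755467550 · T[20,10]:19*14710753408923+102417740732658=381922055502195 · T[20,11]:19*1661573386473+14710753408923=46280647751910
[21] T[21,7]:20*52260903362512720+161429736530118960=1206647803780373360 · T[21,8]:20*12953636989943896+52260903362512720=311333643161390640 · T[21,9]:20*2503858755467550+12953636989943896=63030812099294896 · T[21,10]:20*381922055502195+2503858755467550=10142299865511450 · T[21,11]:20*46280647751910+381922055502195=1307535010540395
[22] T[22,8]:21*311333643161390640+1206647803780373360=7744654310169576800 · T[22,9]:21*63030812099294896+311333643161390640=1634980697246583456 · T[22,10]:21*10142299865511450+63030812099294896=276019109275035346 · T[22,11]:21*1307535010540395+10142299865511450=37600535086859745
[23] T[23,9]:22*1634980697246583456+7744654310169576800=43714229649594412832 · T[23,10]:22*276019109275035346+1634980697246583456=7707401101297361068 · T[23,11]:22*37600535086859745+276019109275035346=1103230881185949736
Read c(23,9) = 43714229649594412832, c(23,10) = 7707401101297361068, c(23,11) = 1103230881185949736.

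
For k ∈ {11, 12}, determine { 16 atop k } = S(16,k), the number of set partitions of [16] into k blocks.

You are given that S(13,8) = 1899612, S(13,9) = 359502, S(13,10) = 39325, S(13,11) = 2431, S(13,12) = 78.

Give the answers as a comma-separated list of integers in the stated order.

i=14: T(14,9)=1899612+9·359502=5135130 | T(14,10)=359502+10·39325=752752 | T(14,11)=39325+11·2431=66066 | T(14,12)=2431+12·78=3367
i=15: T(15,10)=5135130+10·752752=12662650 | T(15,11)=752752+11·66066=1479478 | T(15,12)=66066+12·3367=106470
i=16: T(16,11)=12662650+11·1479478=28936908 | T(16,12)=1479478+12·106470=2757118
Read S(16,11) = 28936908, S(16,12) = 2757118.

28936908, 2757118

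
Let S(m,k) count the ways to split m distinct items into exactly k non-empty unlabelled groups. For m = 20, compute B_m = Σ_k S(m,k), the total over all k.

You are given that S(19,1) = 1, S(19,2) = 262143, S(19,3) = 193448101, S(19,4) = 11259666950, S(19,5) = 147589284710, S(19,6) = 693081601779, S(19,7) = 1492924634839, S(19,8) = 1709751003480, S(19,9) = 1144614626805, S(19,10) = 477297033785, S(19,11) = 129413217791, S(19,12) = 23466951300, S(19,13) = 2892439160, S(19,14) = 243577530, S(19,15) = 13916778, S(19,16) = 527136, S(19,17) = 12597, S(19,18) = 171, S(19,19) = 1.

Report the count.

i=20: T(20,1)=0+1·1=1 | T(20,2)=1+2·262143=524287 | T(20,3)=262143+3·193448101=580606446 | T(20,4)=193448101+4·11259666950=45232115901 | T(20,5)=11259666950+5·147589284710=749206090500 | T(20,6)=147589284710+6·693081601779=4306078895384 | T(20,7)=693081601779+7·1492924634839=11143554045652 | T(20,8)=1492924634839+8·1709751003480=15170932662679 | T(20,9)=1709751003480+9·1144614626805=12011282644725 | T(20,10)=1144614626805+10·477297033785=5917584964655 | T(20,11)=477297033785+11·129413217791=1900842429486 | T(20,12)=129413217791+12·23466951300=411016633391 | T(20,13)=23466951300+13·2892439160=61068660380 | T(20,14)=2892439160+14·243577530=6302524580 | T(20,15)=243577530+15·13916778=452329200 | T(20,16)=13916778+16·527136=22350954 | T(20,17)=527136+17·12597=741285 | T(20,18)=12597+18·171=15675 | T(20,19)=171+19·1=190 | T(20,20)=1+20·0=1
B_20 = ΣS(20,k) = 1+524287+580606446+45232115901+749206090500+4306078895384+11143554045652+15170932662679+12011282644725+5917584964655+1900842429486+411016633391+61068660380+6302524580+452329200+22350954+741285+15675+190+1 = 51724158235372

51724158235372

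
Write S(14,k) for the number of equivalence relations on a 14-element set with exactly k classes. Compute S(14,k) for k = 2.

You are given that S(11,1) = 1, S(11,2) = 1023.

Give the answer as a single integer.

8191

r12: T_12,1=1×1+0=1; T_12,2=2×1023+1=2047
r13: T_13,1=1×1+0=1; T_13,2=2×2047+1=4095
r14: T_14,2=2×4095+1=8191
Read S(14,2) = 8191.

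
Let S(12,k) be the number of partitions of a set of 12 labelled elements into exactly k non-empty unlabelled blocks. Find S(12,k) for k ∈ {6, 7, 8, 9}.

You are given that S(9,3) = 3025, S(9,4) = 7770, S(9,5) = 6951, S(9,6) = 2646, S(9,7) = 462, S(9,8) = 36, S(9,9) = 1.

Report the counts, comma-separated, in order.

1323652, 627396, 159027, 22275

row 10: T[10][4]=4·7770+3025=34105  T[10][5]=5·6951+7770=42525  T[10][6]=6·2646+6951=22827  T[10][7]=7·462+2646=5880  T[10][8]=8·36+462=750  T[10][9]=9·1+36=45
row 11: T[11][5]=5·42525+34105=246730  T[11][6]=6·22827+42525=179487  T[11][7]=7·5880+22827=63987  T[11][8]=8·750+5880=11880  T[11][9]=9·45+750=1155
row 12: T[12][6]=6·179487+246730=1323652  T[12][7]=7·63987+179487=627396  T[12][8]=8·11880+63987=159027  T[12][9]=9·1155+11880=22275
Read S(12,6) = 1323652, S(12,7) = 627396, S(12,8) = 159027, S(12,9) = 22275.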